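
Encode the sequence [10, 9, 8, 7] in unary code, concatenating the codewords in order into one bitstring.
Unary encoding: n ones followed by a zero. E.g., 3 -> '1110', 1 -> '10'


Encode each number as n ones followed by a terminating 0:
  10 -> 11111111110 (11 bits)
  9 -> 1111111110 (10 bits)
  8 -> 111111110 (9 bits)
  7 -> 11111110 (8 bits)
Total length = 11 + 10 + 9 + 8 = 38 bits.

Unary([10, 9, 8, 7]) = 11111111110111111111011111111011111110 (38 bits)


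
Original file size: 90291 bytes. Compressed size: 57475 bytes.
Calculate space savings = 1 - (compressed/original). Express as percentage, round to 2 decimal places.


ratio = compressed/original = 57475/90291 = 0.636553
savings = 1 - ratio = 1 - 0.636553 = 0.363447
as a percentage: 0.363447 * 100 = 36.34%

Space savings = 1 - 57475/90291 = 36.34%


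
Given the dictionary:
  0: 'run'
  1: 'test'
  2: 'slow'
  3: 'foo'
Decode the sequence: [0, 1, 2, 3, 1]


Look up each index in the dictionary:
  0 -> 'run'
  1 -> 'test'
  2 -> 'slow'
  3 -> 'foo'
  1 -> 'test'

Decoded: "run test slow foo test"


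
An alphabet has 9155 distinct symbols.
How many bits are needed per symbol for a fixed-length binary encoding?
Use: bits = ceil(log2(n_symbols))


log2(9155) = 13.1603
Bracket: 2^13 = 8192 < 9155 <= 2^14 = 16384
So ceil(log2(9155)) = 14

bits = ceil(log2(9155)) = ceil(13.1603) = 14 bits


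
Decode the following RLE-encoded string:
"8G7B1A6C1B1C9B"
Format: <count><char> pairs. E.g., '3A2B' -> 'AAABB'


Expanding each <count><char> pair:
  8G -> 'GGGGGGGG'
  7B -> 'BBBBBBB'
  1A -> 'A'
  6C -> 'CCCCCC'
  1B -> 'B'
  1C -> 'C'
  9B -> 'BBBBBBBBB'

Decoded = GGGGGGGGBBBBBBBACCCCCCBCBBBBBBBBB


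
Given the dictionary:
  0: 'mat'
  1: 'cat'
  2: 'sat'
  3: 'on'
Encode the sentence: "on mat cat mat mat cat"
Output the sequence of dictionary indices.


Look up each word in the dictionary:
  'on' -> 3
  'mat' -> 0
  'cat' -> 1
  'mat' -> 0
  'mat' -> 0
  'cat' -> 1

Encoded: [3, 0, 1, 0, 0, 1]


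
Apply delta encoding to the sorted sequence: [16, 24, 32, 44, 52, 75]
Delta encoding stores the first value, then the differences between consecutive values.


First value: 16
Deltas:
  24 - 16 = 8
  32 - 24 = 8
  44 - 32 = 12
  52 - 44 = 8
  75 - 52 = 23


Delta encoded: [16, 8, 8, 12, 8, 23]


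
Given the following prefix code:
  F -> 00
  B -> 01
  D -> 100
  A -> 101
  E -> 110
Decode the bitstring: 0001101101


Decoding step by step:
Bits 00 -> F
Bits 01 -> B
Bits 101 -> A
Bits 101 -> A


Decoded message: FBAA


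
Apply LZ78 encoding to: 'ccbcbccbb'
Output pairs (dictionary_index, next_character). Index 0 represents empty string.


LZ78 encoding steps:
Dictionary: {0: ''}
Step 1: w='' (idx 0), next='c' -> output (0, 'c'), add 'c' as idx 1
Step 2: w='c' (idx 1), next='b' -> output (1, 'b'), add 'cb' as idx 2
Step 3: w='cb' (idx 2), next='c' -> output (2, 'c'), add 'cbc' as idx 3
Step 4: w='cb' (idx 2), next='b' -> output (2, 'b'), add 'cbb' as idx 4


Encoded: [(0, 'c'), (1, 'b'), (2, 'c'), (2, 'b')]


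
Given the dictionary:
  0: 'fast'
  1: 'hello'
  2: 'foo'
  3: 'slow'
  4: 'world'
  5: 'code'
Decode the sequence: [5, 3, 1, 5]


Look up each index in the dictionary:
  5 -> 'code'
  3 -> 'slow'
  1 -> 'hello'
  5 -> 'code'

Decoded: "code slow hello code"


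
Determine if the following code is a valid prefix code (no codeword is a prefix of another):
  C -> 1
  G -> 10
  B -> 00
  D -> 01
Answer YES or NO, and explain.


Checking each pair (does one codeword prefix another?):
  C='1' vs G='10': prefix -- VIOLATION

NO -- this is NOT a valid prefix code. C (1) is a prefix of G (10).


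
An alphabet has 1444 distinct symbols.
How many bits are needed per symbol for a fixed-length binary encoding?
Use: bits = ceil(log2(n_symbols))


log2(1444) = 10.4959
Bracket: 2^10 = 1024 < 1444 <= 2^11 = 2048
So ceil(log2(1444)) = 11

bits = ceil(log2(1444)) = ceil(10.4959) = 11 bits


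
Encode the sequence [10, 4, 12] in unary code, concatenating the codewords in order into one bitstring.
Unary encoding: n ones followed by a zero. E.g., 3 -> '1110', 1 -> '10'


Encode each number as n ones followed by a terminating 0:
  10 -> 11111111110 (11 bits)
  4 -> 11110 (5 bits)
  12 -> 1111111111110 (13 bits)
Total length = 11 + 5 + 13 = 29 bits.

Unary([10, 4, 12]) = 11111111110111101111111111110 (29 bits)


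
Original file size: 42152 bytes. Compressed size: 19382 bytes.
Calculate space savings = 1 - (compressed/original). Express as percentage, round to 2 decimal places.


ratio = compressed/original = 19382/42152 = 0.459812
savings = 1 - ratio = 1 - 0.459812 = 0.540188
as a percentage: 0.540188 * 100 = 54.02%

Space savings = 1 - 19382/42152 = 54.02%


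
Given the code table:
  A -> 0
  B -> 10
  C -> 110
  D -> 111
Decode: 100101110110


Decoding:
10 -> B
0 -> A
10 -> B
111 -> D
0 -> A
110 -> C


Result: BABDAC


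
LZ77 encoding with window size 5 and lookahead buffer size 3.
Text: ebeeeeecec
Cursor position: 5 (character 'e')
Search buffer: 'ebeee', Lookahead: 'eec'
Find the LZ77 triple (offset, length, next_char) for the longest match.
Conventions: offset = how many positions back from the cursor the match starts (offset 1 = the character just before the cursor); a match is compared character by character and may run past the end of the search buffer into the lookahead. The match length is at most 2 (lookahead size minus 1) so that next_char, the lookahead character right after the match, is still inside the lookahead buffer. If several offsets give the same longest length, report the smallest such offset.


Try each offset into the search buffer:
  offset=1 (pos 4, char 'e'): match length 2
  offset=2 (pos 3, char 'e'): match length 2
  offset=3 (pos 2, char 'e'): match length 2
  offset=4 (pos 1, char 'b'): match length 0
  offset=5 (pos 0, char 'e'): match length 1
Longest match has length 2, found at offsets 1, 2, 3; take the smallest, offset 1.
next_char = character at position 5 + 2 = 7 -> 'c'

Best match: offset=1, length=2 (matching 'ee' starting at position 4)
LZ77 triple: (1, 2, 'c')


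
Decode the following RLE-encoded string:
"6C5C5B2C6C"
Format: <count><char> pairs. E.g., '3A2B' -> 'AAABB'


Expanding each <count><char> pair:
  6C -> 'CCCCCC'
  5C -> 'CCCCC'
  5B -> 'BBBBB'
  2C -> 'CC'
  6C -> 'CCCCCC'

Decoded = CCCCCCCCCCCBBBBBCCCCCCCC


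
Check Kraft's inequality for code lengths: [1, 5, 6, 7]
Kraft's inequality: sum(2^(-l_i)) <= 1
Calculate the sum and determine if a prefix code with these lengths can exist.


Sum = 2^(-1) + 2^(-5) + 2^(-6) + 2^(-7)
    = 0.5 + 0.03125 + 0.015625 + 0.0078125
    = 71/128 = 0.5546875
Since 0.5546875 <= 1, Kraft's inequality IS satisfied.
A prefix code with these lengths CAN exist.

Kraft sum = 0.5546875. Satisfied.


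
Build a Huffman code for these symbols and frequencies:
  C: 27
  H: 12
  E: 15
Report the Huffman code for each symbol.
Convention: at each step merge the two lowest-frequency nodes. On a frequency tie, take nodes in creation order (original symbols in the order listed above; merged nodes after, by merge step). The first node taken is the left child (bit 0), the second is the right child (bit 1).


Huffman tree construction:
Step 1: Merge H(12) + E(15) = 27
Step 2: Merge C(27) + (H+E)(27) = 54
Read each symbol's code off the tree from the root (left child = 0, right child = 1).

Codes:
  C: 0 (length 1)
  H: 10 (length 2)
  E: 11 (length 2)
Average code length: 81/54 = 1.5000 bits/symbol


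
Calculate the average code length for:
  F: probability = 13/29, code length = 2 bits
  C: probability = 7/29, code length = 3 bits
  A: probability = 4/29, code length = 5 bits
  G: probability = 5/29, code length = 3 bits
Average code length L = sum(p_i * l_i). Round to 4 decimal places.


Weighted contributions p_i * l_i:
  F: (13/29) * 2 = 26/29
  C: (7/29) * 3 = 21/29
  A: (4/29) * 5 = 20/29
  G: (5/29) * 3 = 15/29
Sum = (26 + 21 + 20 + 15)/29 = 82/29

L = 82/29 = 2.8276 bits/symbol


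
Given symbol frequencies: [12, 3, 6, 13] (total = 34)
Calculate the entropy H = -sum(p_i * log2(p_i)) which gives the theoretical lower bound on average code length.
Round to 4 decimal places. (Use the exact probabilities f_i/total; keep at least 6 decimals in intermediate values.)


Per-symbol terms -p_i * log2(p_i) with p_i = f_i/34:
  p = 12/34 = 0.352941: log2(p) = -1.502500, -p*log2(p) = 0.530294
  p = 3/34 = 0.088235: log2(p) = -3.502500, -p*log2(p) = 0.309044
  p = 6/34 = 0.176471: log2(p) = -2.502500, -p*log2(p) = 0.441618
  p = 13/34 = 0.382353: log2(p) = -1.387023, -p*log2(p) = 0.530332
H = 0.530294 + 0.309044 + 0.441618 + 0.530332 = 1.811288

H = 1.8113 bits/symbol


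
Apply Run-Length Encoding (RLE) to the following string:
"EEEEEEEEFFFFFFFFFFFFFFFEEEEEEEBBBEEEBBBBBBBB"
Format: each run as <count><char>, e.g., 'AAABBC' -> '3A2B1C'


Scanning runs left to right:
  i=0: run of 'E' x 8 -> '8E'
  i=8: run of 'F' x 15 -> '15F'
  i=23: run of 'E' x 7 -> '7E'
  i=30: run of 'B' x 3 -> '3B'
  i=33: run of 'E' x 3 -> '3E'
  i=36: run of 'B' x 8 -> '8B'

RLE = 8E15F7E3B3E8B


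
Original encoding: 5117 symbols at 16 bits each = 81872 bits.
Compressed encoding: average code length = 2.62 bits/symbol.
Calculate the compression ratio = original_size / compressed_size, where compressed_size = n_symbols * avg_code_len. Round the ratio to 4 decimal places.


original_size = n_symbols * orig_bits = 5117 * 16 = 81872 bits
compressed_size = n_symbols * avg_code_len = 5117 * 2.62 = 13406.54 bits
ratio = original_size / compressed_size = 81872 / 13406.54 = 6.1069

Compression ratio = 6.1069


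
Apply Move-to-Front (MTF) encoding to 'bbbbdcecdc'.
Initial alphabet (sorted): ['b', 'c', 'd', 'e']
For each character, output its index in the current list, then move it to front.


MTF encoding:
'b': index 0 in ['b', 'c', 'd', 'e'] -> ['b', 'c', 'd', 'e']
'b': index 0 in ['b', 'c', 'd', 'e'] -> ['b', 'c', 'd', 'e']
'b': index 0 in ['b', 'c', 'd', 'e'] -> ['b', 'c', 'd', 'e']
'b': index 0 in ['b', 'c', 'd', 'e'] -> ['b', 'c', 'd', 'e']
'd': index 2 in ['b', 'c', 'd', 'e'] -> ['d', 'b', 'c', 'e']
'c': index 2 in ['d', 'b', 'c', 'e'] -> ['c', 'd', 'b', 'e']
'e': index 3 in ['c', 'd', 'b', 'e'] -> ['e', 'c', 'd', 'b']
'c': index 1 in ['e', 'c', 'd', 'b'] -> ['c', 'e', 'd', 'b']
'd': index 2 in ['c', 'e', 'd', 'b'] -> ['d', 'c', 'e', 'b']
'c': index 1 in ['d', 'c', 'e', 'b'] -> ['c', 'd', 'e', 'b']


Output: [0, 0, 0, 0, 2, 2, 3, 1, 2, 1]


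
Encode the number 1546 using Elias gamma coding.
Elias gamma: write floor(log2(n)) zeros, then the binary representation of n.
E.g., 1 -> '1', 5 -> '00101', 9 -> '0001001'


num_bits = floor(log2(1546)) + 1 = 11
leading_zeros = num_bits - 1 = 10
binary(1546) = 11000001010

Elias gamma(1546) = '0000000000' + '11000001010' = 000000000011000001010 (21 bits)


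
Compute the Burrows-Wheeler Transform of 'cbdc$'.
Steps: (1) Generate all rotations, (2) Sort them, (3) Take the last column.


Rotations (sorted):
  0: $cbdc -> last char: c
  1: bdc$c -> last char: c
  2: c$cbd -> last char: d
  3: cbdc$ -> last char: $
  4: dc$cb -> last char: b


BWT = ccd$b


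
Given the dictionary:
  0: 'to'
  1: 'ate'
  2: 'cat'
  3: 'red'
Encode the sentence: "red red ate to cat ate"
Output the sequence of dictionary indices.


Look up each word in the dictionary:
  'red' -> 3
  'red' -> 3
  'ate' -> 1
  'to' -> 0
  'cat' -> 2
  'ate' -> 1

Encoded: [3, 3, 1, 0, 2, 1]


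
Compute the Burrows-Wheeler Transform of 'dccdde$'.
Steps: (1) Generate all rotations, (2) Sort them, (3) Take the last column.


Rotations (sorted):
  0: $dccdde -> last char: e
  1: ccdde$d -> last char: d
  2: cdde$dc -> last char: c
  3: dccdde$ -> last char: $
  4: dde$dcc -> last char: c
  5: de$dccd -> last char: d
  6: e$dccdd -> last char: d


BWT = edc$cdd


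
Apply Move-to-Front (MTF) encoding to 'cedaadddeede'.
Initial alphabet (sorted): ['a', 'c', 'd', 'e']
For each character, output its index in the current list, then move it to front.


MTF encoding:
'c': index 1 in ['a', 'c', 'd', 'e'] -> ['c', 'a', 'd', 'e']
'e': index 3 in ['c', 'a', 'd', 'e'] -> ['e', 'c', 'a', 'd']
'd': index 3 in ['e', 'c', 'a', 'd'] -> ['d', 'e', 'c', 'a']
'a': index 3 in ['d', 'e', 'c', 'a'] -> ['a', 'd', 'e', 'c']
'a': index 0 in ['a', 'd', 'e', 'c'] -> ['a', 'd', 'e', 'c']
'd': index 1 in ['a', 'd', 'e', 'c'] -> ['d', 'a', 'e', 'c']
'd': index 0 in ['d', 'a', 'e', 'c'] -> ['d', 'a', 'e', 'c']
'd': index 0 in ['d', 'a', 'e', 'c'] -> ['d', 'a', 'e', 'c']
'e': index 2 in ['d', 'a', 'e', 'c'] -> ['e', 'd', 'a', 'c']
'e': index 0 in ['e', 'd', 'a', 'c'] -> ['e', 'd', 'a', 'c']
'd': index 1 in ['e', 'd', 'a', 'c'] -> ['d', 'e', 'a', 'c']
'e': index 1 in ['d', 'e', 'a', 'c'] -> ['e', 'd', 'a', 'c']


Output: [1, 3, 3, 3, 0, 1, 0, 0, 2, 0, 1, 1]


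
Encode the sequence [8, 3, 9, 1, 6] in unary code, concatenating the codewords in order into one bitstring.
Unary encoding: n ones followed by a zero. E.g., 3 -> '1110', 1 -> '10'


Encode each number as n ones followed by a terminating 0:
  8 -> 111111110 (9 bits)
  3 -> 1110 (4 bits)
  9 -> 1111111110 (10 bits)
  1 -> 10 (2 bits)
  6 -> 1111110 (7 bits)
Total length = 9 + 4 + 10 + 2 + 7 = 32 bits.

Unary([8, 3, 9, 1, 6]) = 11111111011101111111110101111110 (32 bits)


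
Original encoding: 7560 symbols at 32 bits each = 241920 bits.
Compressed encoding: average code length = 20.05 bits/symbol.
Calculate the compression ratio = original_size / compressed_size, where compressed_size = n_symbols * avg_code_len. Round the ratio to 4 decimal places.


original_size = n_symbols * orig_bits = 7560 * 32 = 241920 bits
compressed_size = n_symbols * avg_code_len = 7560 * 20.05 = 151578.0 bits
ratio = original_size / compressed_size = 241920 / 151578.0 = 1.596

Compression ratio = 1.596


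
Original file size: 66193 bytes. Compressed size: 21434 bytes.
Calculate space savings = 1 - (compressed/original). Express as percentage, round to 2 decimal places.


ratio = compressed/original = 21434/66193 = 0.323811
savings = 1 - ratio = 1 - 0.323811 = 0.676189
as a percentage: 0.676189 * 100 = 67.62%

Space savings = 1 - 21434/66193 = 67.62%


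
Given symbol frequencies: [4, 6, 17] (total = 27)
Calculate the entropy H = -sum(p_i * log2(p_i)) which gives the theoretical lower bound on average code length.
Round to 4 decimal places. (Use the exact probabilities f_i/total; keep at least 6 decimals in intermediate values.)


Per-symbol terms -p_i * log2(p_i) with p_i = f_i/27:
  p = 4/27 = 0.148148: log2(p) = -2.754888, -p*log2(p) = 0.408131
  p = 6/27 = 0.222222: log2(p) = -2.169925, -p*log2(p) = 0.482206
  p = 17/27 = 0.629630: log2(p) = -0.667425, -p*log2(p) = 0.420230
H = 0.408131 + 0.482206 + 0.420230 = 1.310567

H = 1.3106 bits/symbol


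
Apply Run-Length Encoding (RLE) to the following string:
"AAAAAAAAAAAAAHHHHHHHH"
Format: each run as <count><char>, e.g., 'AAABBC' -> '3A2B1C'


Scanning runs left to right:
  i=0: run of 'A' x 13 -> '13A'
  i=13: run of 'H' x 8 -> '8H'

RLE = 13A8H


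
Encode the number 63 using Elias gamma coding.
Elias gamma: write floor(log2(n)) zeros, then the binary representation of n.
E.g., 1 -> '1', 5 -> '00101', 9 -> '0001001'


num_bits = floor(log2(63)) + 1 = 6
leading_zeros = num_bits - 1 = 5
binary(63) = 111111

Elias gamma(63) = '00000' + '111111' = 00000111111 (11 bits)


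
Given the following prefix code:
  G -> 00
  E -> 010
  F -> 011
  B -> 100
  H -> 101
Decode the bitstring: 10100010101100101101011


Decoding step by step:
Bits 101 -> H
Bits 00 -> G
Bits 010 -> E
Bits 101 -> H
Bits 100 -> B
Bits 101 -> H
Bits 101 -> H
Bits 011 -> F


Decoded message: HGEHBHHF


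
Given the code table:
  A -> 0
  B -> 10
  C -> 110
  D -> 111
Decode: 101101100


Decoding:
10 -> B
110 -> C
110 -> C
0 -> A


Result: BCCA


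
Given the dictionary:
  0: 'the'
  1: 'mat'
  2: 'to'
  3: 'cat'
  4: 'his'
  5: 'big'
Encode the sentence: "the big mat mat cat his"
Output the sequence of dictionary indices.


Look up each word in the dictionary:
  'the' -> 0
  'big' -> 5
  'mat' -> 1
  'mat' -> 1
  'cat' -> 3
  'his' -> 4

Encoded: [0, 5, 1, 1, 3, 4]


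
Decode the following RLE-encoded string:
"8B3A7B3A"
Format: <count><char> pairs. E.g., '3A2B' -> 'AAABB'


Expanding each <count><char> pair:
  8B -> 'BBBBBBBB'
  3A -> 'AAA'
  7B -> 'BBBBBBB'
  3A -> 'AAA'

Decoded = BBBBBBBBAAABBBBBBBAAA


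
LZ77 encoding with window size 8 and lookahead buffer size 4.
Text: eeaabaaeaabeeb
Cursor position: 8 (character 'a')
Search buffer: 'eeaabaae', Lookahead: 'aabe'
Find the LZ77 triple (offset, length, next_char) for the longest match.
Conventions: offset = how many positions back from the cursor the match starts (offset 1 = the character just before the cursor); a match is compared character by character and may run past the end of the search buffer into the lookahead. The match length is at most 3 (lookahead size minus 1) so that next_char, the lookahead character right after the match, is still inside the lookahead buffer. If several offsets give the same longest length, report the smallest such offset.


Try each offset into the search buffer:
  offset=1 (pos 7, char 'e'): match length 0
  offset=2 (pos 6, char 'a'): match length 1
  offset=3 (pos 5, char 'a'): match length 2
  offset=4 (pos 4, char 'b'): match length 0
  offset=5 (pos 3, char 'a'): match length 1
  offset=6 (pos 2, char 'a'): match length 3
  offset=7 (pos 1, char 'e'): match length 0
  offset=8 (pos 0, char 'e'): match length 0
Longest match has length 3 at offset 6.
next_char = character at position 8 + 3 = 11 -> 'e'

Best match: offset=6, length=3 (matching 'aab' starting at position 2)
LZ77 triple: (6, 3, 'e')


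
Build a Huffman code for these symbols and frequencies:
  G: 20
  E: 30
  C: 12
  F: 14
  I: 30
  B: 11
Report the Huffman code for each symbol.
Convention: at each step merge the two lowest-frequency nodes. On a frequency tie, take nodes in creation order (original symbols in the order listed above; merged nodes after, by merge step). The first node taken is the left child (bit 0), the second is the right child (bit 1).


Huffman tree construction:
Step 1: Merge B(11) + C(12) = 23
Step 2: Merge F(14) + G(20) = 34
Step 3: Merge (B+C)(23) + E(30) = 53
Step 4: Merge I(30) + (F+G)(34) = 64
Step 5: Merge ((B+C)+E)(53) + (I+(F+G))(64) = 117
Read each symbol's code off the tree from the root (left child = 0, right child = 1).

Codes:
  G: 111 (length 3)
  E: 01 (length 2)
  C: 001 (length 3)
  F: 110 (length 3)
  I: 10 (length 2)
  B: 000 (length 3)
Average code length: 291/117 = 2.4872 bits/symbol


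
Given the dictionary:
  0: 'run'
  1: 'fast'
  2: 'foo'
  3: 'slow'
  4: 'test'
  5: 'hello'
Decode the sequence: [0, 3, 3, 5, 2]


Look up each index in the dictionary:
  0 -> 'run'
  3 -> 'slow'
  3 -> 'slow'
  5 -> 'hello'
  2 -> 'foo'

Decoded: "run slow slow hello foo"


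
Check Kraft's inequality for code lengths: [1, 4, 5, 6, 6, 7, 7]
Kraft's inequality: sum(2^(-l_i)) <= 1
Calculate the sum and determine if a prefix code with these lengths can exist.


Sum = 2^(-1) + 2^(-4) + 2^(-5) + 2^(-6) + 2^(-6) + 2^(-7) + 2^(-7)
    = 0.5 + 0.0625 + 0.03125 + 0.015625 + 0.015625 + 0.0078125 + 0.0078125
    = 82/128 = 0.640625
Since 0.640625 <= 1, Kraft's inequality IS satisfied.
A prefix code with these lengths CAN exist.

Kraft sum = 0.640625. Satisfied.


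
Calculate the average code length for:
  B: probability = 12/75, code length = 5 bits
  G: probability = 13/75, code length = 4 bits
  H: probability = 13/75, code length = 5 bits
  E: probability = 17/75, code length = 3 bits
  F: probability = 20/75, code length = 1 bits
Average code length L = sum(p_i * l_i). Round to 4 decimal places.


Weighted contributions p_i * l_i:
  B: (12/75) * 5 = 60/75
  G: (13/75) * 4 = 52/75
  H: (13/75) * 5 = 65/75
  E: (17/75) * 3 = 51/75
  F: (20/75) * 1 = 20/75
Sum = (60 + 52 + 65 + 51 + 20)/75 = 248/75

L = 248/75 = 3.3067 bits/symbol


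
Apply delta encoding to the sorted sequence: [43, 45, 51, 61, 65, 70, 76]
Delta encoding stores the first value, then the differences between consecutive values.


First value: 43
Deltas:
  45 - 43 = 2
  51 - 45 = 6
  61 - 51 = 10
  65 - 61 = 4
  70 - 65 = 5
  76 - 70 = 6


Delta encoded: [43, 2, 6, 10, 4, 5, 6]


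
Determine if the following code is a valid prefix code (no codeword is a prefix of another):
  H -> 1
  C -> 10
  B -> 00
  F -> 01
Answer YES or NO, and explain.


Checking each pair (does one codeword prefix another?):
  H='1' vs C='10': prefix -- VIOLATION

NO -- this is NOT a valid prefix code. H (1) is a prefix of C (10).


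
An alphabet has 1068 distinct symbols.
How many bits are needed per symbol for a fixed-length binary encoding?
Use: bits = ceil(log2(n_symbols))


log2(1068) = 10.0607
Bracket: 2^10 = 1024 < 1068 <= 2^11 = 2048
So ceil(log2(1068)) = 11

bits = ceil(log2(1068)) = ceil(10.0607) = 11 bits


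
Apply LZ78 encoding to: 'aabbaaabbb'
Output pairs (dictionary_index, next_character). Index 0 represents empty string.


LZ78 encoding steps:
Dictionary: {0: ''}
Step 1: w='' (idx 0), next='a' -> output (0, 'a'), add 'a' as idx 1
Step 2: w='a' (idx 1), next='b' -> output (1, 'b'), add 'ab' as idx 2
Step 3: w='' (idx 0), next='b' -> output (0, 'b'), add 'b' as idx 3
Step 4: w='a' (idx 1), next='a' -> output (1, 'a'), add 'aa' as idx 4
Step 5: w='ab' (idx 2), next='b' -> output (2, 'b'), add 'abb' as idx 5
Step 6: w='b' (idx 3), end of input -> output (3, '')


Encoded: [(0, 'a'), (1, 'b'), (0, 'b'), (1, 'a'), (2, 'b'), (3, '')]


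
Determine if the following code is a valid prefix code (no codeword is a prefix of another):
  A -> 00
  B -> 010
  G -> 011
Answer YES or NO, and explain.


Checking each pair (does one codeword prefix another?):
  A='00' vs B='010': no prefix
  A='00' vs G='011': no prefix
  B='010' vs A='00': no prefix
  B='010' vs G='011': no prefix
  G='011' vs A='00': no prefix
  G='011' vs B='010': no prefix
No violation found over all pairs.

YES -- this is a valid prefix code. No codeword is a prefix of any other codeword.


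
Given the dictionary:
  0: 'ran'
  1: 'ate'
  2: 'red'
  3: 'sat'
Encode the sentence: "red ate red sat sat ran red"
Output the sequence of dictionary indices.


Look up each word in the dictionary:
  'red' -> 2
  'ate' -> 1
  'red' -> 2
  'sat' -> 3
  'sat' -> 3
  'ran' -> 0
  'red' -> 2

Encoded: [2, 1, 2, 3, 3, 0, 2]


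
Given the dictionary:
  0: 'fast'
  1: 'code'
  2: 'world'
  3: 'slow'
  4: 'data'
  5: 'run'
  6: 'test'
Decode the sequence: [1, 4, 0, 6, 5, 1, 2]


Look up each index in the dictionary:
  1 -> 'code'
  4 -> 'data'
  0 -> 'fast'
  6 -> 'test'
  5 -> 'run'
  1 -> 'code'
  2 -> 'world'

Decoded: "code data fast test run code world"


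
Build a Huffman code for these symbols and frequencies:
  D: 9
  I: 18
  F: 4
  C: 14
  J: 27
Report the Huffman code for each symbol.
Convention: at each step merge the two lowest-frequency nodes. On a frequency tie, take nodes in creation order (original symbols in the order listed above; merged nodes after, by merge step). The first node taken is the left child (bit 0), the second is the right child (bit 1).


Huffman tree construction:
Step 1: Merge F(4) + D(9) = 13
Step 2: Merge (F+D)(13) + C(14) = 27
Step 3: Merge I(18) + J(27) = 45
Step 4: Merge ((F+D)+C)(27) + (I+J)(45) = 72
Read each symbol's code off the tree from the root (left child = 0, right child = 1).

Codes:
  D: 001 (length 3)
  I: 10 (length 2)
  F: 000 (length 3)
  C: 01 (length 2)
  J: 11 (length 2)
Average code length: 157/72 = 2.1806 bits/symbol


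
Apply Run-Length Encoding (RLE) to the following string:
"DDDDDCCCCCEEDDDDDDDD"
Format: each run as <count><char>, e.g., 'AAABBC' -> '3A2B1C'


Scanning runs left to right:
  i=0: run of 'D' x 5 -> '5D'
  i=5: run of 'C' x 5 -> '5C'
  i=10: run of 'E' x 2 -> '2E'
  i=12: run of 'D' x 8 -> '8D'

RLE = 5D5C2E8D


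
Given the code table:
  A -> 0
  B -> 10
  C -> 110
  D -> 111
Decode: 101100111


Decoding:
10 -> B
110 -> C
0 -> A
111 -> D


Result: BCAD


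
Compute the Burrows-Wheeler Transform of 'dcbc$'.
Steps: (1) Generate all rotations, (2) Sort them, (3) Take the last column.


Rotations (sorted):
  0: $dcbc -> last char: c
  1: bc$dc -> last char: c
  2: c$dcb -> last char: b
  3: cbc$d -> last char: d
  4: dcbc$ -> last char: $


BWT = ccbd$


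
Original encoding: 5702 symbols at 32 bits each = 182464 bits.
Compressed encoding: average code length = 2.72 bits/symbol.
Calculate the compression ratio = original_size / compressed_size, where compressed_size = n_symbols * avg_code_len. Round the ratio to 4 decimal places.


original_size = n_symbols * orig_bits = 5702 * 32 = 182464 bits
compressed_size = n_symbols * avg_code_len = 5702 * 2.72 = 15509.44 bits
ratio = original_size / compressed_size = 182464 / 15509.44 = 11.7647

Compression ratio = 11.7647


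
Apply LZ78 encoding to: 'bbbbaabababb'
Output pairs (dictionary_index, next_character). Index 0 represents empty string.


LZ78 encoding steps:
Dictionary: {0: ''}
Step 1: w='' (idx 0), next='b' -> output (0, 'b'), add 'b' as idx 1
Step 2: w='b' (idx 1), next='b' -> output (1, 'b'), add 'bb' as idx 2
Step 3: w='b' (idx 1), next='a' -> output (1, 'a'), add 'ba' as idx 3
Step 4: w='' (idx 0), next='a' -> output (0, 'a'), add 'a' as idx 4
Step 5: w='ba' (idx 3), next='b' -> output (3, 'b'), add 'bab' as idx 5
Step 6: w='a' (idx 4), next='b' -> output (4, 'b'), add 'ab' as idx 6
Step 7: w='b' (idx 1), end of input -> output (1, '')


Encoded: [(0, 'b'), (1, 'b'), (1, 'a'), (0, 'a'), (3, 'b'), (4, 'b'), (1, '')]


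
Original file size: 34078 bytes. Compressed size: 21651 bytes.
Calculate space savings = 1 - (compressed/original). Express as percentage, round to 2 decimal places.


ratio = compressed/original = 21651/34078 = 0.635337
savings = 1 - ratio = 1 - 0.635337 = 0.364663
as a percentage: 0.364663 * 100 = 36.47%

Space savings = 1 - 21651/34078 = 36.47%


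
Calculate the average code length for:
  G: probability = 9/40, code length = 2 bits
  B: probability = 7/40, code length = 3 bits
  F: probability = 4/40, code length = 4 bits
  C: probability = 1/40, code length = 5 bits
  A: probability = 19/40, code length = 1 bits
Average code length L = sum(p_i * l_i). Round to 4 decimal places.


Weighted contributions p_i * l_i:
  G: (9/40) * 2 = 18/40
  B: (7/40) * 3 = 21/40
  F: (4/40) * 4 = 16/40
  C: (1/40) * 5 = 5/40
  A: (19/40) * 1 = 19/40
Sum = (18 + 21 + 16 + 5 + 19)/40 = 79/40

L = 79/40 = 1.9750 bits/symbol


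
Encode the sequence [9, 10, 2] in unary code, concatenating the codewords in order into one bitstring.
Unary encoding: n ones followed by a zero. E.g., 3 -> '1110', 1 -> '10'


Encode each number as n ones followed by a terminating 0:
  9 -> 1111111110 (10 bits)
  10 -> 11111111110 (11 bits)
  2 -> 110 (3 bits)
Total length = 10 + 11 + 3 = 24 bits.

Unary([9, 10, 2]) = 111111111011111111110110 (24 bits)


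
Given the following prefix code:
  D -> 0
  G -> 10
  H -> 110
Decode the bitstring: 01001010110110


Decoding step by step:
Bits 0 -> D
Bits 10 -> G
Bits 0 -> D
Bits 10 -> G
Bits 10 -> G
Bits 110 -> H
Bits 110 -> H


Decoded message: DGDGGHH


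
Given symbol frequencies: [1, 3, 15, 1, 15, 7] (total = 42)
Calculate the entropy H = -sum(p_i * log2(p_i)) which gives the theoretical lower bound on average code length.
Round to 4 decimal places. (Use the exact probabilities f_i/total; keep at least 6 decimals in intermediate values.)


Per-symbol terms -p_i * log2(p_i) with p_i = f_i/42:
  p = 1/42 = 0.023810: log2(p) = -5.392317, -p*log2(p) = 0.128389
  p = 3/42 = 0.071429: log2(p) = -3.807355, -p*log2(p) = 0.271954
  p = 15/42 = 0.357143: log2(p) = -1.485427, -p*log2(p) = 0.530510
  p = 1/42 = 0.023810: log2(p) = -5.392317, -p*log2(p) = 0.128389
  p = 15/42 = 0.357143: log2(p) = -1.485427, -p*log2(p) = 0.530510
  p = 7/42 = 0.166667: log2(p) = -2.584963, -p*log2(p) = 0.430827
H = 0.128389 + 0.271954 + 0.530510 + 0.128389 + 0.530510 + 0.430827 = 2.020579

H = 2.0206 bits/symbol


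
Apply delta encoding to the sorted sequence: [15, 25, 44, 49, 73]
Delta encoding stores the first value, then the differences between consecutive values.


First value: 15
Deltas:
  25 - 15 = 10
  44 - 25 = 19
  49 - 44 = 5
  73 - 49 = 24


Delta encoded: [15, 10, 19, 5, 24]


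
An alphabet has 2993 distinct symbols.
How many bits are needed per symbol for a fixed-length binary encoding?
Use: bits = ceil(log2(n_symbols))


log2(2993) = 11.5474
Bracket: 2^11 = 2048 < 2993 <= 2^12 = 4096
So ceil(log2(2993)) = 12

bits = ceil(log2(2993)) = ceil(11.5474) = 12 bits


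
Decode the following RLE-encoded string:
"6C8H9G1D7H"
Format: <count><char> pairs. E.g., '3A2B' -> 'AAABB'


Expanding each <count><char> pair:
  6C -> 'CCCCCC'
  8H -> 'HHHHHHHH'
  9G -> 'GGGGGGGGG'
  1D -> 'D'
  7H -> 'HHHHHHH'

Decoded = CCCCCCHHHHHHHHGGGGGGGGGDHHHHHHH


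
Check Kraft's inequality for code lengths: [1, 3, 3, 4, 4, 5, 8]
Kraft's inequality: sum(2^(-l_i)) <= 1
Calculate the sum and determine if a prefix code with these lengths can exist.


Sum = 2^(-1) + 2^(-3) + 2^(-3) + 2^(-4) + 2^(-4) + 2^(-5) + 2^(-8)
    = 0.5 + 0.125 + 0.125 + 0.0625 + 0.0625 + 0.03125 + 0.00390625
    = 233/256 = 0.91015625
Since 0.91015625 <= 1, Kraft's inequality IS satisfied.
A prefix code with these lengths CAN exist.

Kraft sum = 0.91015625. Satisfied.


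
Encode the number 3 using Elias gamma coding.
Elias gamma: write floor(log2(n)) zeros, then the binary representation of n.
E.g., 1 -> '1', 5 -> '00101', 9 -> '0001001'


num_bits = floor(log2(3)) + 1 = 2
leading_zeros = num_bits - 1 = 1
binary(3) = 11

Elias gamma(3) = '0' + '11' = 011 (3 bits)


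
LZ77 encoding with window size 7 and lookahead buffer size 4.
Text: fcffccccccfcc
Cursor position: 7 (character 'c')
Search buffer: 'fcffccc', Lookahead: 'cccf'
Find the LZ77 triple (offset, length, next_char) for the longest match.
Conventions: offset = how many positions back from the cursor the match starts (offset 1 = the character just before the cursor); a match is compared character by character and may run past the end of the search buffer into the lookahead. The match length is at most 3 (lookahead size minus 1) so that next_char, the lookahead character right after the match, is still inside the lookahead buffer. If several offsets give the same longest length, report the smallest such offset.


Try each offset into the search buffer:
  offset=1 (pos 6, char 'c'): match length 3
  offset=2 (pos 5, char 'c'): match length 3
  offset=3 (pos 4, char 'c'): match length 3
  offset=4 (pos 3, char 'f'): match length 0
  offset=5 (pos 2, char 'f'): match length 0
  offset=6 (pos 1, char 'c'): match length 1
  offset=7 (pos 0, char 'f'): match length 0
Longest match has length 3, found at offsets 1, 2, 3; take the smallest, offset 1.
next_char = character at position 7 + 3 = 10 -> 'f'

Best match: offset=1, length=3 (matching 'ccc' starting at position 6)
LZ77 triple: (1, 3, 'f')


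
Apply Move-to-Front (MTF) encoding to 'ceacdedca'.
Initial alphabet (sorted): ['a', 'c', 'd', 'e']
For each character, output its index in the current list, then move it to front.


MTF encoding:
'c': index 1 in ['a', 'c', 'd', 'e'] -> ['c', 'a', 'd', 'e']
'e': index 3 in ['c', 'a', 'd', 'e'] -> ['e', 'c', 'a', 'd']
'a': index 2 in ['e', 'c', 'a', 'd'] -> ['a', 'e', 'c', 'd']
'c': index 2 in ['a', 'e', 'c', 'd'] -> ['c', 'a', 'e', 'd']
'd': index 3 in ['c', 'a', 'e', 'd'] -> ['d', 'c', 'a', 'e']
'e': index 3 in ['d', 'c', 'a', 'e'] -> ['e', 'd', 'c', 'a']
'd': index 1 in ['e', 'd', 'c', 'a'] -> ['d', 'e', 'c', 'a']
'c': index 2 in ['d', 'e', 'c', 'a'] -> ['c', 'd', 'e', 'a']
'a': index 3 in ['c', 'd', 'e', 'a'] -> ['a', 'c', 'd', 'e']


Output: [1, 3, 2, 2, 3, 3, 1, 2, 3]


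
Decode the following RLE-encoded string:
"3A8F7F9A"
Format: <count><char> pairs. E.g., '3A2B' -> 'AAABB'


Expanding each <count><char> pair:
  3A -> 'AAA'
  8F -> 'FFFFFFFF'
  7F -> 'FFFFFFF'
  9A -> 'AAAAAAAAA'

Decoded = AAAFFFFFFFFFFFFFFFAAAAAAAAA


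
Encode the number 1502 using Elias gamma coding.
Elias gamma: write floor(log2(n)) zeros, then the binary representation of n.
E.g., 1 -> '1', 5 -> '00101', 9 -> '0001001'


num_bits = floor(log2(1502)) + 1 = 11
leading_zeros = num_bits - 1 = 10
binary(1502) = 10111011110

Elias gamma(1502) = '0000000000' + '10111011110' = 000000000010111011110 (21 bits)


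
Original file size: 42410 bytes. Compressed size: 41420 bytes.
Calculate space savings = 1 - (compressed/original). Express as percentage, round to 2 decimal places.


ratio = compressed/original = 41420/42410 = 0.976656
savings = 1 - ratio = 1 - 0.976656 = 0.023344
as a percentage: 0.023344 * 100 = 2.33%

Space savings = 1 - 41420/42410 = 2.33%


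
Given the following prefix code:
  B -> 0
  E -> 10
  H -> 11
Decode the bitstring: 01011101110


Decoding step by step:
Bits 0 -> B
Bits 10 -> E
Bits 11 -> H
Bits 10 -> E
Bits 11 -> H
Bits 10 -> E


Decoded message: BEHEHE


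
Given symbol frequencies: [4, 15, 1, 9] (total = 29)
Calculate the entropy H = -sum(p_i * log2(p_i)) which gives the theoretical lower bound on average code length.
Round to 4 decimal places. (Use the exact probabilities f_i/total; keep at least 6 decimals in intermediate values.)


Per-symbol terms -p_i * log2(p_i) with p_i = f_i/29:
  p = 4/29 = 0.137931: log2(p) = -2.857981, -p*log2(p) = 0.394204
  p = 15/29 = 0.517241: log2(p) = -0.951090, -p*log2(p) = 0.491943
  p = 1/29 = 0.034483: log2(p) = -4.857981, -p*log2(p) = 0.167517
  p = 9/29 = 0.310345: log2(p) = -1.688056, -p*log2(p) = 0.523879
H = 0.394204 + 0.491943 + 0.167517 + 0.523879 = 1.577543

H = 1.5775 bits/symbol


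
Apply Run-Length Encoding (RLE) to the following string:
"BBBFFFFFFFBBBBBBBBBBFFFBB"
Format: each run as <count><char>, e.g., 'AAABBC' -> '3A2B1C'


Scanning runs left to right:
  i=0: run of 'B' x 3 -> '3B'
  i=3: run of 'F' x 7 -> '7F'
  i=10: run of 'B' x 10 -> '10B'
  i=20: run of 'F' x 3 -> '3F'
  i=23: run of 'B' x 2 -> '2B'

RLE = 3B7F10B3F2B


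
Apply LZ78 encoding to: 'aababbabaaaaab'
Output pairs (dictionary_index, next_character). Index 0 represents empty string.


LZ78 encoding steps:
Dictionary: {0: ''}
Step 1: w='' (idx 0), next='a' -> output (0, 'a'), add 'a' as idx 1
Step 2: w='a' (idx 1), next='b' -> output (1, 'b'), add 'ab' as idx 2
Step 3: w='ab' (idx 2), next='b' -> output (2, 'b'), add 'abb' as idx 3
Step 4: w='ab' (idx 2), next='a' -> output (2, 'a'), add 'aba' as idx 4
Step 5: w='a' (idx 1), next='a' -> output (1, 'a'), add 'aa' as idx 5
Step 6: w='aa' (idx 5), next='b' -> output (5, 'b'), add 'aab' as idx 6


Encoded: [(0, 'a'), (1, 'b'), (2, 'b'), (2, 'a'), (1, 'a'), (5, 'b')]


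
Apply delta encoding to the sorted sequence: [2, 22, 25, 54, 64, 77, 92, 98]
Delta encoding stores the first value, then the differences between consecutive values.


First value: 2
Deltas:
  22 - 2 = 20
  25 - 22 = 3
  54 - 25 = 29
  64 - 54 = 10
  77 - 64 = 13
  92 - 77 = 15
  98 - 92 = 6


Delta encoded: [2, 20, 3, 29, 10, 13, 15, 6]


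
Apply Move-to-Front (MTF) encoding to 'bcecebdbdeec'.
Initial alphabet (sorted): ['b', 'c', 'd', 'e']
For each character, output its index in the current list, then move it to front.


MTF encoding:
'b': index 0 in ['b', 'c', 'd', 'e'] -> ['b', 'c', 'd', 'e']
'c': index 1 in ['b', 'c', 'd', 'e'] -> ['c', 'b', 'd', 'e']
'e': index 3 in ['c', 'b', 'd', 'e'] -> ['e', 'c', 'b', 'd']
'c': index 1 in ['e', 'c', 'b', 'd'] -> ['c', 'e', 'b', 'd']
'e': index 1 in ['c', 'e', 'b', 'd'] -> ['e', 'c', 'b', 'd']
'b': index 2 in ['e', 'c', 'b', 'd'] -> ['b', 'e', 'c', 'd']
'd': index 3 in ['b', 'e', 'c', 'd'] -> ['d', 'b', 'e', 'c']
'b': index 1 in ['d', 'b', 'e', 'c'] -> ['b', 'd', 'e', 'c']
'd': index 1 in ['b', 'd', 'e', 'c'] -> ['d', 'b', 'e', 'c']
'e': index 2 in ['d', 'b', 'e', 'c'] -> ['e', 'd', 'b', 'c']
'e': index 0 in ['e', 'd', 'b', 'c'] -> ['e', 'd', 'b', 'c']
'c': index 3 in ['e', 'd', 'b', 'c'] -> ['c', 'e', 'd', 'b']


Output: [0, 1, 3, 1, 1, 2, 3, 1, 1, 2, 0, 3]


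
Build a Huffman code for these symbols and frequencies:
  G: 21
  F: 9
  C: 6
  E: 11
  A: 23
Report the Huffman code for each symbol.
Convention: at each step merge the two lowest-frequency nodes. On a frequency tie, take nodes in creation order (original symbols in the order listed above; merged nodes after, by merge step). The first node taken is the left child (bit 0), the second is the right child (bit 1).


Huffman tree construction:
Step 1: Merge C(6) + F(9) = 15
Step 2: Merge E(11) + (C+F)(15) = 26
Step 3: Merge G(21) + A(23) = 44
Step 4: Merge (E+(C+F))(26) + (G+A)(44) = 70
Read each symbol's code off the tree from the root (left child = 0, right child = 1).

Codes:
  G: 10 (length 2)
  F: 011 (length 3)
  C: 010 (length 3)
  E: 00 (length 2)
  A: 11 (length 2)
Average code length: 155/70 = 2.2143 bits/symbol


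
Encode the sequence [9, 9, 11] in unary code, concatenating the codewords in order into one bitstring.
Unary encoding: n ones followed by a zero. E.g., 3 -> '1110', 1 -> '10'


Encode each number as n ones followed by a terminating 0:
  9 -> 1111111110 (10 bits)
  9 -> 1111111110 (10 bits)
  11 -> 111111111110 (12 bits)
Total length = 10 + 10 + 12 = 32 bits.

Unary([9, 9, 11]) = 11111111101111111110111111111110 (32 bits)


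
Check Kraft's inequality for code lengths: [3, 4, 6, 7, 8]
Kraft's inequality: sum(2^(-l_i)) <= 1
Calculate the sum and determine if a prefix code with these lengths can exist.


Sum = 2^(-3) + 2^(-4) + 2^(-6) + 2^(-7) + 2^(-8)
    = 0.125 + 0.0625 + 0.015625 + 0.0078125 + 0.00390625
    = 55/256 = 0.21484375
Since 0.21484375 <= 1, Kraft's inequality IS satisfied.
A prefix code with these lengths CAN exist.

Kraft sum = 0.21484375. Satisfied.


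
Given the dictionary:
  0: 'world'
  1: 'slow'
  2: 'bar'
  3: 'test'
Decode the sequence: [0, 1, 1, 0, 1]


Look up each index in the dictionary:
  0 -> 'world'
  1 -> 'slow'
  1 -> 'slow'
  0 -> 'world'
  1 -> 'slow'

Decoded: "world slow slow world slow"


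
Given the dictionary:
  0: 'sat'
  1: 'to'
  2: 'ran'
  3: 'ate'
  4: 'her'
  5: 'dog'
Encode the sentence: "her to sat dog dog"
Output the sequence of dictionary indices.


Look up each word in the dictionary:
  'her' -> 4
  'to' -> 1
  'sat' -> 0
  'dog' -> 5
  'dog' -> 5

Encoded: [4, 1, 0, 5, 5]


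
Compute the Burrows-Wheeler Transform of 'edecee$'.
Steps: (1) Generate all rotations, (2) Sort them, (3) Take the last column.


Rotations (sorted):
  0: $edecee -> last char: e
  1: cee$ede -> last char: e
  2: decee$e -> last char: e
  3: e$edece -> last char: e
  4: ecee$ed -> last char: d
  5: edecee$ -> last char: $
  6: ee$edec -> last char: c


BWT = eeeed$c


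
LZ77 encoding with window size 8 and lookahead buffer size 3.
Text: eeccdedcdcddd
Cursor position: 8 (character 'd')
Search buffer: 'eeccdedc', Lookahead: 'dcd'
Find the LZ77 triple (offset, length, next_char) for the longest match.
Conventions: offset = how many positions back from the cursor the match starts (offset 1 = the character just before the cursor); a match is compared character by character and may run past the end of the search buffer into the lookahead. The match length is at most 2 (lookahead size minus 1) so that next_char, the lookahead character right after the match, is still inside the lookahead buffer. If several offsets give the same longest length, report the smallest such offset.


Try each offset into the search buffer:
  offset=1 (pos 7, char 'c'): match length 0
  offset=2 (pos 6, char 'd'): match length 2
  offset=3 (pos 5, char 'e'): match length 0
  offset=4 (pos 4, char 'd'): match length 1
  offset=5 (pos 3, char 'c'): match length 0
  offset=6 (pos 2, char 'c'): match length 0
  offset=7 (pos 1, char 'e'): match length 0
  offset=8 (pos 0, char 'e'): match length 0
Longest match has length 2 at offset 2.
next_char = character at position 8 + 2 = 10 -> 'd'

Best match: offset=2, length=2 (matching 'dc' starting at position 6)
LZ77 triple: (2, 2, 'd')
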